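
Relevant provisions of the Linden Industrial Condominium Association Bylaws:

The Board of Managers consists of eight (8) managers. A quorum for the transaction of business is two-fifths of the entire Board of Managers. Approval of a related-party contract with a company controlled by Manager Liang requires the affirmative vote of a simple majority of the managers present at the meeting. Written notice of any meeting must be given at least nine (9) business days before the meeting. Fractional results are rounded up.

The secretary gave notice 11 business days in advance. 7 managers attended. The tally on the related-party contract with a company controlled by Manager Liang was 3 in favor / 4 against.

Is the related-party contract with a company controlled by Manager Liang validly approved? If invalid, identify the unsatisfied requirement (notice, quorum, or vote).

Invalid — vote requirement not satisfied.

Notice: 11 business days given; 9 required (11 ≥ 9). Satisfied.
Quorum: 7 present; quorum is 4. Satisfied.
Vote: the related-party contract with a company controlled by Manager Liang requires a majority of the managers present (7). A majority of 7 is 4, so 4 affirmative votes are needed; 3 voted in favor. Not satisfied.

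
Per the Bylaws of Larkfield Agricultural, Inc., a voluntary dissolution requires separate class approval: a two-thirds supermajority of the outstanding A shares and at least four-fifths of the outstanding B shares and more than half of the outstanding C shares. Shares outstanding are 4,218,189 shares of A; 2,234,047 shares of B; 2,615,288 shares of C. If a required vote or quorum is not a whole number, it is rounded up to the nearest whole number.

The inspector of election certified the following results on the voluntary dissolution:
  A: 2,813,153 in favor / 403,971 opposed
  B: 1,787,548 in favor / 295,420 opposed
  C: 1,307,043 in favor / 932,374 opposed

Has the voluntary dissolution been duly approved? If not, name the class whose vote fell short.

Not approved — the C shares did not give the required vote.

A: 2/3 of 4218189 = 2812126; 2,812,126 required, 2,813,153 in favor — approved.
B: 4/5 of 2234047 = 1787237.60, rounded up to 1787238; 1,787,238 required, 1,787,548 in favor — approved.
C: a majority of 2615288 is 1307645; 1,307,645 required, 1,307,043 in favor — not approved.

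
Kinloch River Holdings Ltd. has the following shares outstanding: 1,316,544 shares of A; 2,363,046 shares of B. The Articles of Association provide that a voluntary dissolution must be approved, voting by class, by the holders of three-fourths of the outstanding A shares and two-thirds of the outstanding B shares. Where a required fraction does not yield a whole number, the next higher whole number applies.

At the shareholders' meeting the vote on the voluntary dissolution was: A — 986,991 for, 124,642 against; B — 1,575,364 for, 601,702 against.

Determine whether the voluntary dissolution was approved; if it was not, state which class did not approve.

A: 3/4 of 1316544 = 987408; 987,408 required, 986,991 in favor — not approved.
B: 2/3 of 2363046 = 1575364; 1,575,364 required, 1,575,364 in favor — approved.

Not approved — the A shares did not give the required vote.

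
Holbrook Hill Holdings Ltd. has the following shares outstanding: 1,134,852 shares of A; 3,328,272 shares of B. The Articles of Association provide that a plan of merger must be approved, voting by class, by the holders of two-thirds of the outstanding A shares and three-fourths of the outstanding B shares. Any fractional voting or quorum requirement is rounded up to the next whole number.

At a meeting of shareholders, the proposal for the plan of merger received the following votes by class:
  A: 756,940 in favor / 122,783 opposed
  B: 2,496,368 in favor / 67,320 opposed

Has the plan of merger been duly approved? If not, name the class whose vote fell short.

A: 2/3 of 1134852 = 756568; 756,568 required, 756,940 in favor — approved.
B: 3/4 of 3328272 = 2496204; 2,496,204 required, 2,496,368 in favor — approved.

Approved — every class gave the required vote.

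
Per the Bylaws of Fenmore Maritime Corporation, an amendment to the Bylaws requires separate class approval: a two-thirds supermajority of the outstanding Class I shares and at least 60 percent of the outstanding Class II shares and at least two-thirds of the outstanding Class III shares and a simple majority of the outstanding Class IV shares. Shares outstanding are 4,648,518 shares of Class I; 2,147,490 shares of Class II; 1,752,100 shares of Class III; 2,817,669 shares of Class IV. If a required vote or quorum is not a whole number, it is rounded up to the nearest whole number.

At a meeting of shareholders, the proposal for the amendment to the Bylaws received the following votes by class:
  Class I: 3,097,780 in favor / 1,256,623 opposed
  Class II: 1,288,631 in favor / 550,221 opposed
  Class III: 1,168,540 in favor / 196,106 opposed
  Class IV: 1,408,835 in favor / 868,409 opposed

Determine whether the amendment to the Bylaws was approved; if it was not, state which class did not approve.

Not approved — the Class I shares did not give the required vote.

Class I: 2/3 of 4648518 = 3099012; 3,099,012 required, 3,097,780 in favor — not approved.
Class II: 3/5 of 2147490 = 1288494; 1,288,494 required, 1,288,631 in favor — approved.
Class III: 2/3 of 1752100 = 1168066.67, rounded up to 1168067; 1,168,067 required, 1,168,540 in favor — approved.
Class IV: a majority of 2817669 is 1408835; 1,408,835 required, 1,408,835 in favor — approved.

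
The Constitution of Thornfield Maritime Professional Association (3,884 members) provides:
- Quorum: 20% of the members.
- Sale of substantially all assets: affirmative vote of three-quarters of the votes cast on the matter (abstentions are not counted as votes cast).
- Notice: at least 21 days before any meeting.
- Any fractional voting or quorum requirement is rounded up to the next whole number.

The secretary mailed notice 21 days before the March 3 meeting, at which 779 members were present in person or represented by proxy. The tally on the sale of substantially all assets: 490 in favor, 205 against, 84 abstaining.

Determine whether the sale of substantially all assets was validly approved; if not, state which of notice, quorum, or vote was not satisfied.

Invalid — vote requirement not satisfied.

Notice: 21 days given; 21 required. Satisfied.
Quorum: 20% of 3,884 = 776.80, rounded up to 777; 779 present. Satisfied.
Vote: requires three-fourths of the votes cast (779 − 84 abstaining = 695); 3/4 of 695 = 521.25, rounded up to 522, so 522 needed; 490 in favor. Not satisfied.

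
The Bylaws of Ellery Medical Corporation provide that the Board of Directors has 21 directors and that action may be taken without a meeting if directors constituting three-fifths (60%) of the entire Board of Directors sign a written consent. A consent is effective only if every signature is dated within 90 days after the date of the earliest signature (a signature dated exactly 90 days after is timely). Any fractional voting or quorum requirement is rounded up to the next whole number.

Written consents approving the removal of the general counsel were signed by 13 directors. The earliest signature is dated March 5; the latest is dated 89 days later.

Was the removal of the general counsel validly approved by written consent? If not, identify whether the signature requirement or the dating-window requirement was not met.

Effective — both the signature and dating-window requirements are satisfied.

Signatures required: three-fifths (60%) of 21 — 3/5 of 21 = 12.60, rounded up to 13, so 13 needed; 13 signed. Sufficient.
Dating window: the latest signature is 89 days after the earliest; the limit is 90 days. Within the window.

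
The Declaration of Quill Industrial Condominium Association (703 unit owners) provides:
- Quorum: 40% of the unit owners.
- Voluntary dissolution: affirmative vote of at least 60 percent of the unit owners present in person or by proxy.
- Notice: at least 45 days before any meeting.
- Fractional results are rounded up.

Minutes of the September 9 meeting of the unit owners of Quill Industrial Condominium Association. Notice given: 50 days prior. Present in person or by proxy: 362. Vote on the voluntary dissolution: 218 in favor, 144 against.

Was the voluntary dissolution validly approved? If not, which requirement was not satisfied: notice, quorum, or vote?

Notice: 50 days given; 45 required. Satisfied.
Quorum: 40% of 703 = 281.20, rounded up to 282; 362 present. Satisfied.
Vote: requires three-fifths of those present (362); 3/5 of 362 = 217.20, rounded up to 218, so 218 needed; 218 in favor. Satisfied.

Valid — all requirements satisfied.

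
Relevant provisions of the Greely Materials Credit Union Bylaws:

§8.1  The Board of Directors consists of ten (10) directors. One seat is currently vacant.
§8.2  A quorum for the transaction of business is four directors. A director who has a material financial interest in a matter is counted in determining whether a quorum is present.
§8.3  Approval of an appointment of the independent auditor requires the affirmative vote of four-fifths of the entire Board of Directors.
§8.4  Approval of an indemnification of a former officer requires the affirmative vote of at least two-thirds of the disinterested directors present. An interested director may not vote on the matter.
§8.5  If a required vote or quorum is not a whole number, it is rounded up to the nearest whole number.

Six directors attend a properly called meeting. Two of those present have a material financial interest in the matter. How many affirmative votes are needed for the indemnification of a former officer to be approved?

3

The indemnification of a former officer requires two-thirds of the disinterested directors present (6 − 2 = 4).
2/3 of 4 = 2.67, rounded up to 3.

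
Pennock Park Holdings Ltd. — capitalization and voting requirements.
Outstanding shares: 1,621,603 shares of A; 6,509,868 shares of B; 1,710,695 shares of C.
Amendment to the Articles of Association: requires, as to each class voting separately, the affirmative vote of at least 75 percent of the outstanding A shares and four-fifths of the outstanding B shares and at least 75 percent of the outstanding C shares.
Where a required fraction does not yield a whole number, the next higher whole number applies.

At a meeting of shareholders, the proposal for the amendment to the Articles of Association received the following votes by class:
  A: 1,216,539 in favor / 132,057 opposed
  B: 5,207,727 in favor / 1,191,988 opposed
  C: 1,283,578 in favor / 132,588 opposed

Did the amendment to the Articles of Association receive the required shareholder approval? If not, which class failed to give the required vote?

Not approved — the B shares did not give the required vote.

A: 3/4 of 1621603 = 1216202.25, rounded up to 1216203; 1,216,203 required, 1,216,539 in favor — approved.
B: 4/5 of 6509868 = 5207894.40, rounded up to 5207895; 5,207,895 required, 5,207,727 in favor — not approved.
C: 3/4 of 1710695 = 1283021.25, rounded up to 1283022; 1,283,022 required, 1,283,578 in favor — approved.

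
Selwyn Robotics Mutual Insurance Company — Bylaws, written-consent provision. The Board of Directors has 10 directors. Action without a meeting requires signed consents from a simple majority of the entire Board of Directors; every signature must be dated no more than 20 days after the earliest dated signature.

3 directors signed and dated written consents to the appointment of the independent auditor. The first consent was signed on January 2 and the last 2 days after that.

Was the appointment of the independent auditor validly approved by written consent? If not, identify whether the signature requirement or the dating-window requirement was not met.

Not effective — insufficient signatures.

Signatures required: a simple majority of 10 — a majority of 10 is 6, so 6 needed; 3 signed. Insufficient.
Dating window: the latest signature is 2 days after the earliest; the limit is 20 days. Within the window.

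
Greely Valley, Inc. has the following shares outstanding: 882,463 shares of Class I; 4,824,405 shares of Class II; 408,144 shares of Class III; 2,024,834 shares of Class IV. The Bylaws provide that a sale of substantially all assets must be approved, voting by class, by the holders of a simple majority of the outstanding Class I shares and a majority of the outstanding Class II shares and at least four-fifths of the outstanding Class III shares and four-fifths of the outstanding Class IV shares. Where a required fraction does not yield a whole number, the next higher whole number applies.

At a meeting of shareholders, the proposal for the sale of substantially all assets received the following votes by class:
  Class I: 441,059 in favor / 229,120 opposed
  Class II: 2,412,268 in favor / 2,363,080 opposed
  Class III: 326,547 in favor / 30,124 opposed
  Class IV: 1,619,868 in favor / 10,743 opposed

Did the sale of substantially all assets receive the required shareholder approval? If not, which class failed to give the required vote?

Class I: a majority of 882463 is 441232; 441,232 required, 441,059 in favor — not approved.
Class II: a majority of 4824405 is 2412203; 2,412,203 required, 2,412,268 in favor — approved.
Class III: 4/5 of 408144 = 326515.20, rounded up to 326516; 326,516 required, 326,547 in favor — approved.
Class IV: 4/5 of 2024834 = 1619867.20, rounded up to 1619868; 1,619,868 required, 1,619,868 in favor — approved.

Not approved — the Class I shares did not give the required vote.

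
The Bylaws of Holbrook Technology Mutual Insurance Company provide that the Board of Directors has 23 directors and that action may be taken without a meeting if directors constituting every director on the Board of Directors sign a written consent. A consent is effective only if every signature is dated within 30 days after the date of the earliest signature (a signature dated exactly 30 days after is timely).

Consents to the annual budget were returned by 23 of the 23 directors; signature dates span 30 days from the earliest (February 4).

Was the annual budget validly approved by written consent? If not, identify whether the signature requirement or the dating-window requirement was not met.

Effective — both the signature and dating-window requirements are satisfied.

Signatures required: all of 23 — unanimous means all 23, so 23 needed; 23 signed. Sufficient.
Dating window: the latest signature is 30 days after the earliest; the limit is 30 days. Within the window.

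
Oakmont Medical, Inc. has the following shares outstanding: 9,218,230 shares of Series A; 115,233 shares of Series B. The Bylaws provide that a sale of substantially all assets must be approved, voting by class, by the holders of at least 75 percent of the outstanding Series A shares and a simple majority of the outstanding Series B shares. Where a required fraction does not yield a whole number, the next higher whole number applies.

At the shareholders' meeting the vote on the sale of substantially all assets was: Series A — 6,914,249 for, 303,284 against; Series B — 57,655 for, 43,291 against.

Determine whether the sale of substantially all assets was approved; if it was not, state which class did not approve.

Series A: 3/4 of 9218230 = 6913672.50, rounded up to 6913673; 6,913,673 required, 6,914,249 in favor — approved.
Series B: a majority of 115233 is 57617; 57,617 required, 57,655 in favor — approved.

Approved — every class gave the required vote.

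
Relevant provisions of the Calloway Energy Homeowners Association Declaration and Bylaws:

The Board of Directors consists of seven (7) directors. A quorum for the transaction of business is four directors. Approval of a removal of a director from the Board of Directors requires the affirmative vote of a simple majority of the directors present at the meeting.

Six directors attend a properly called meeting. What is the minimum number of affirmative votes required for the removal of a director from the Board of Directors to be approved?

4

The removal of a director from the Board of Directors requires a majority of the directors present (6).
A majority of 6 is 4.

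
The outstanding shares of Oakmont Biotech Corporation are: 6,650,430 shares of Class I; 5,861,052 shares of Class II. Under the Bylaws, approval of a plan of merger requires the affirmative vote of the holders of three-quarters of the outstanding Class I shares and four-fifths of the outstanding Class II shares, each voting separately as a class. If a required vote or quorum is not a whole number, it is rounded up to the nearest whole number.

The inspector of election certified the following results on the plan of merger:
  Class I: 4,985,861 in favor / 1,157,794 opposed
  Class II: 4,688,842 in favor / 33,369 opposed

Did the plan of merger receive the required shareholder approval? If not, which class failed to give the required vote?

Class I: 3/4 of 6650430 = 4987822.50, rounded up to 4987823; 4,987,823 required, 4,985,861 in favor — not approved.
Class II: 4/5 of 5861052 = 4688841.60, rounded up to 4688842; 4,688,842 required, 4,688,842 in favor — approved.

Not approved — the Class I shares did not give the required vote.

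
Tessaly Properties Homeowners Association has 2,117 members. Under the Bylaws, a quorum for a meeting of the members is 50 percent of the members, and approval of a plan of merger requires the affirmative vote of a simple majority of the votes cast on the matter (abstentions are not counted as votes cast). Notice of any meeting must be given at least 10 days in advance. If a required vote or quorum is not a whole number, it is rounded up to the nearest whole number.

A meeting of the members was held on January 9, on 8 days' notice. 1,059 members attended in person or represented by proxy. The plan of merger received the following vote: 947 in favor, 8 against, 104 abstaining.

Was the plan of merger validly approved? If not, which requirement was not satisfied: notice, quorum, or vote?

Invalid — notice requirement not satisfied.

Notice: 8 days given; 10 required. Not satisfied.
Quorum: 50% of 2,117 = 1,058.50, rounded up to 1,059; 1,059 present. Satisfied.
Vote: requires a majority of the votes cast (1,059 − 104 abstaining = 955); a majority of 955 is 478, so 478 needed; 947 in favor. Satisfied.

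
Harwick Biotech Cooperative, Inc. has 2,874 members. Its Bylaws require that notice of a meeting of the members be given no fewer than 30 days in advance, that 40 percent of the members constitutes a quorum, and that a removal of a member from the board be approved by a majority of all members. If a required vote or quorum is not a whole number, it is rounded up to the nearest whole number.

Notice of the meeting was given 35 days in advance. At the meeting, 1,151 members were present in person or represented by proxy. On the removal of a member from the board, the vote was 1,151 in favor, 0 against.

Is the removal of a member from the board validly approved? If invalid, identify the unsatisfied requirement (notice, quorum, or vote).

Notice: 35 days given; 30 required. Satisfied.
Quorum: 40% of 2,874 = 1,149.60, rounded up to 1,150; 1,151 present. Satisfied.
Vote: requires a majority of all members (2,874); a majority of 2874 is 1438, so 1,438 needed; 1,151 in favor. Not satisfied.

Invalid — vote requirement not satisfied.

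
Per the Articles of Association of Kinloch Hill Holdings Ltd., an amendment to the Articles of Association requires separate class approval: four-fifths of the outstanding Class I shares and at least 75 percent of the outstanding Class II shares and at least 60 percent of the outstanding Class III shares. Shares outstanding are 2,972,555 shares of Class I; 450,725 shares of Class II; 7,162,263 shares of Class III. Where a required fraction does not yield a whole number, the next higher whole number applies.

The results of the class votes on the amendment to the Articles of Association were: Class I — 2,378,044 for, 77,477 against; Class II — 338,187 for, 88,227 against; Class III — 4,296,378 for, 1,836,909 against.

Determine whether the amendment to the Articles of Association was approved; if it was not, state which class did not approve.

Not approved — the Class III shares did not give the required vote.

Class I: 4/5 of 2972555 = 2378044; 2,378,044 required, 2,378,044 in favor — approved.
Class II: 3/4 of 450725 = 338043.75, rounded up to 338044; 338,044 required, 338,187 in favor — approved.
Class III: 3/5 of 7162263 = 4297357.80, rounded up to 4297358; 4,297,358 required, 4,296,378 in favor — not approved.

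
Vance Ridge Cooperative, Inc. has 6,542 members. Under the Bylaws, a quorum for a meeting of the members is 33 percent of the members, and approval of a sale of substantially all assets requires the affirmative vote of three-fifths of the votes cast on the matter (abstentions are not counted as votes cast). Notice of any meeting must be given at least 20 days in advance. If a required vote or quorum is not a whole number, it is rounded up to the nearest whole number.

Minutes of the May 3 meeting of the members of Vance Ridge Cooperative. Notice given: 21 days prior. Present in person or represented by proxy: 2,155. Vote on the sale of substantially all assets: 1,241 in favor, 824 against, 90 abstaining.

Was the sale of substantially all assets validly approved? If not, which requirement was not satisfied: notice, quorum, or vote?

Notice: 21 days given; 20 required. Satisfied.
Quorum: 33% of 6,542 = 2,158.86, rounded up to 2,159; 2,155 present. Not satisfied.
Vote: requires three-fifths of the votes cast (2,155 − 90 abstaining = 2,065); 3/5 of 2065 = 1239, so 1,239 needed; 1,241 in favor. Satisfied.

Invalid — quorum requirement not satisfied.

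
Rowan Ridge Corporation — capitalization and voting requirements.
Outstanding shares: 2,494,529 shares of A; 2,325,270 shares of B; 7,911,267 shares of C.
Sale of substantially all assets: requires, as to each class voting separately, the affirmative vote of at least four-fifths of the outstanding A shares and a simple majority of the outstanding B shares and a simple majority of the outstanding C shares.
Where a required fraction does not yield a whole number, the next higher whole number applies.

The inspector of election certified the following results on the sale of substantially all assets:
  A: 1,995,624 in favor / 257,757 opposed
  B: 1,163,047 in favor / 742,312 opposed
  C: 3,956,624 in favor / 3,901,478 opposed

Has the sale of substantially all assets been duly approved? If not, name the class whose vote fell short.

Approved — every class gave the required vote.

A: 4/5 of 2494529 = 1995623.20, rounded up to 1995624; 1,995,624 required, 1,995,624 in favor — approved.
B: a majority of 2325270 is 1162636; 1,162,636 required, 1,163,047 in favor — approved.
C: a majority of 7911267 is 3955634; 3,955,634 required, 3,956,624 in favor — approved.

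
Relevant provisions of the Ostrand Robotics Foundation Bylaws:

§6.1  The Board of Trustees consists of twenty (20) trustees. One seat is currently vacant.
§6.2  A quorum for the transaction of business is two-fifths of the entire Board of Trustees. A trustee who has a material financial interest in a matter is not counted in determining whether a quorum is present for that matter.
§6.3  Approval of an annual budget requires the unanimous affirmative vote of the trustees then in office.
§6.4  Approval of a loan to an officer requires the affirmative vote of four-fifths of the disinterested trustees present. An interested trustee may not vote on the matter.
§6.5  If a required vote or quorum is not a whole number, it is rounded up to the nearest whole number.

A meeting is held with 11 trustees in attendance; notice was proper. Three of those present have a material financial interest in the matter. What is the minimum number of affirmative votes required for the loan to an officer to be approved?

The loan to an officer requires four-fifths of the disinterested trustees present (11 − 3 = 8).
4/5 of 8 = 6.40, rounded up to 7.

7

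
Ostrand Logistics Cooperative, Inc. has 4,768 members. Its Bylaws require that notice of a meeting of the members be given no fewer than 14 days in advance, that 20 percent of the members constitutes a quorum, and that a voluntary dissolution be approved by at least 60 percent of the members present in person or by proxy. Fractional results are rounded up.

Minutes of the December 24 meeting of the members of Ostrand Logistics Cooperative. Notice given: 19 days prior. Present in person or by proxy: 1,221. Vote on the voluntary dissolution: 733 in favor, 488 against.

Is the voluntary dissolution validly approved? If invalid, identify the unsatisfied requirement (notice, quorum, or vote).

Valid — all requirements satisfied.

Notice: 19 days given; 14 required. Satisfied.
Quorum: 20% of 4,768 = 953.60, rounded up to 954; 1,221 present. Satisfied.
Vote: requires three-fifths of those present (1,221); 3/5 of 1221 = 732.60, rounded up to 733, so 733 needed; 733 in favor. Satisfied.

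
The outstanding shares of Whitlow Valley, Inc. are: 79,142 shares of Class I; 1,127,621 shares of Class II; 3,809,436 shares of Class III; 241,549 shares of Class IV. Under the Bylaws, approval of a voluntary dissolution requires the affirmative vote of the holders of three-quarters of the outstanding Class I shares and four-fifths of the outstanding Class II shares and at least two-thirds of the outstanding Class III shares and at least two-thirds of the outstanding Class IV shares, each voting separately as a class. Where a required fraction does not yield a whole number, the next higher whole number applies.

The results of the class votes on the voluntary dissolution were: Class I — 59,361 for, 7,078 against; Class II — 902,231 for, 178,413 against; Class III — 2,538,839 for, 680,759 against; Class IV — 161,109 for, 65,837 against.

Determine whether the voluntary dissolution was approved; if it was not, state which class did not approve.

Not approved — the Class III shares did not give the required vote.

Class I: 3/4 of 79142 = 59356.50, rounded up to 59357; 59,357 required, 59,361 in favor — approved.
Class II: 4/5 of 1127621 = 902096.80, rounded up to 902097; 902,097 required, 902,231 in favor — approved.
Class III: 2/3 of 3809436 = 2539624; 2,539,624 required, 2,538,839 in favor — not approved.
Class IV: 2/3 of 241549 = 161032.67, rounded up to 161033; 161,033 required, 161,109 in favor — approved.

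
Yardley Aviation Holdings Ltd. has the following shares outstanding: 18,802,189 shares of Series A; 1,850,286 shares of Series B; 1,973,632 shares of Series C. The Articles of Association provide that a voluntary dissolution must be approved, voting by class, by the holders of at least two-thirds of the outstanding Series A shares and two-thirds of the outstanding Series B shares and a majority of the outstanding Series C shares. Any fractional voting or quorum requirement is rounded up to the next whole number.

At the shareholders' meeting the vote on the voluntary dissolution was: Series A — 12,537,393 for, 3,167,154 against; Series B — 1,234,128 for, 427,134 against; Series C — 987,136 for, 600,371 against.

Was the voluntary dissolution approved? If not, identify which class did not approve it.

Approved — every class gave the required vote.

Series A: 2/3 of 18802189 = 12534792.67, rounded up to 12534793; 12,534,793 required, 12,537,393 in favor — approved.
Series B: 2/3 of 1850286 = 1233524; 1,233,524 required, 1,234,128 in favor — approved.
Series C: a majority of 1973632 is 986817; 986,817 required, 987,136 in favor — approved.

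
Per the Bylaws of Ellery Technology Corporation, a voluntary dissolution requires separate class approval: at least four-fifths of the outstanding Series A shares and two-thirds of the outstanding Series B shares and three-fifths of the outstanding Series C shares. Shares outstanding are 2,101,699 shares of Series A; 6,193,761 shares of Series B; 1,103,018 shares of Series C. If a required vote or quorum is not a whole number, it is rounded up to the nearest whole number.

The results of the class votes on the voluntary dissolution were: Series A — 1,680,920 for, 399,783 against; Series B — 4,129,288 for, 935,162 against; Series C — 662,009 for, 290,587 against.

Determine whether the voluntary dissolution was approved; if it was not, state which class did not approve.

Not approved — the Series A shares did not give the required vote.

Series A: 4/5 of 2101699 = 1681359.20, rounded up to 1681360; 1,681,360 required, 1,680,920 in favor — not approved.
Series B: 2/3 of 6193761 = 4129174; 4,129,174 required, 4,129,288 in favor — approved.
Series C: 3/5 of 1103018 = 661810.80, rounded up to 661811; 661,811 required, 662,009 in favor — approved.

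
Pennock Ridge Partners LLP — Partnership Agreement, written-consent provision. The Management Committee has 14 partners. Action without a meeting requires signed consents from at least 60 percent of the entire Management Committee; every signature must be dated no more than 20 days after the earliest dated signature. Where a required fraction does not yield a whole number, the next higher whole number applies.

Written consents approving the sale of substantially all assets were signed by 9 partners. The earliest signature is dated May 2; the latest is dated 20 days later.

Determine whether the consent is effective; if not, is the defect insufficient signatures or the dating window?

Effective — both the signature and dating-window requirements are satisfied.

Signatures required: at least 60 percent of 14 — 3/5 of 14 = 8.40, rounded up to 9, so 9 needed; 9 signed. Sufficient.
Dating window: the latest signature is 20 days after the earliest; the limit is 20 days. Within the window.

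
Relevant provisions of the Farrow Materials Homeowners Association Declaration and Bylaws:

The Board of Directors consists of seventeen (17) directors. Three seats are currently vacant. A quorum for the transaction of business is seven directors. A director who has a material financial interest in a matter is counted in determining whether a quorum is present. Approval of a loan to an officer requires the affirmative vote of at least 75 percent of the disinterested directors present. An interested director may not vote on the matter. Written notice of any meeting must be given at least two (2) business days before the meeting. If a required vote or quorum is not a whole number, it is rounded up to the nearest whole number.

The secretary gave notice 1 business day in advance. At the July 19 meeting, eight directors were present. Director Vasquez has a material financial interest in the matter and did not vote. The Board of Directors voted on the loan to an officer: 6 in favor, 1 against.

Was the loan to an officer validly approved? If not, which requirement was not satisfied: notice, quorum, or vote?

Notice: 1 business day given; 2 required (1 < 2). Not satisfied.
Quorum: 8 present (interested directors count toward quorum); quorum is 7. Satisfied.
Vote: the loan to an officer requires three-fourths of the disinterested directors present (8 − 1 = 7). 3/4 of 7 = 5.25, rounded up to 6, so 6 affirmative votes are needed; 6 voted in favor. Satisfied.

Invalid — notice requirement not satisfied.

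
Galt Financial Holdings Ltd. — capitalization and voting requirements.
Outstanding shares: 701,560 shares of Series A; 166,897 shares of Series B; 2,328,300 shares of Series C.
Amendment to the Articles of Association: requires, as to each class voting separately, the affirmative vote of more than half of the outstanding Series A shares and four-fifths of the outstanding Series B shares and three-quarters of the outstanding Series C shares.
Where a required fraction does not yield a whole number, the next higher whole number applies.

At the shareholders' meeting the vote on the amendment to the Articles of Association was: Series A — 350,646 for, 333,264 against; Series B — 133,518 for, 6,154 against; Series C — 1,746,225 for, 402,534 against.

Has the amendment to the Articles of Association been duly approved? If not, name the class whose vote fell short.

Not approved — the Series A shares did not give the required vote.

Series A: a majority of 701560 is 350781; 350,781 required, 350,646 in favor — not approved.
Series B: 4/5 of 166897 = 133517.60, rounded up to 133518; 133,518 required, 133,518 in favor — approved.
Series C: 3/4 of 2328300 = 1746225; 1,746,225 required, 1,746,225 in favor — approved.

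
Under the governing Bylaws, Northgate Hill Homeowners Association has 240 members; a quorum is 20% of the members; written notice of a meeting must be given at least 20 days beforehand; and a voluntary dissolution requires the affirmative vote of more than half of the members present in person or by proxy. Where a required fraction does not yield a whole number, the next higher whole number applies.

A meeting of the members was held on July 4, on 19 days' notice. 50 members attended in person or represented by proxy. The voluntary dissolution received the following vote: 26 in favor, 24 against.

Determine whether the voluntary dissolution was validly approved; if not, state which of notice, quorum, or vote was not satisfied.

Invalid — notice requirement not satisfied.

Notice: 19 days given; 20 required. Not satisfied.
Quorum: 20% of 240 = 48; 50 present. Satisfied.
Vote: requires a majority of those present (50); a majority of 50 is 26, so 26 needed; 26 in favor. Satisfied.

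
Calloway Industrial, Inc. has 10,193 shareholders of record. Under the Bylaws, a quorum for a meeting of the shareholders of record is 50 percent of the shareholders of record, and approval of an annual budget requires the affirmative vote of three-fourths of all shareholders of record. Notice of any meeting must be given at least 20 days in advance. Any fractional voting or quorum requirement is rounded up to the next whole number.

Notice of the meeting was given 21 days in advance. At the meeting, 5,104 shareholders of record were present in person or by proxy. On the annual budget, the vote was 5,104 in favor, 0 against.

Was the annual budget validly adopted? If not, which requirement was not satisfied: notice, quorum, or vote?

Invalid — vote requirement not satisfied.

Notice: 21 days given; 20 required. Satisfied.
Quorum: 50% of 10,193 = 5,096.50, rounded up to 5,097; 5,104 present. Satisfied.
Vote: requires three-fourths of all shareholders of record (10,193); 3/4 of 10193 = 7644.75, rounded up to 7645, so 7,645 needed; 5,104 in favor. Not satisfied.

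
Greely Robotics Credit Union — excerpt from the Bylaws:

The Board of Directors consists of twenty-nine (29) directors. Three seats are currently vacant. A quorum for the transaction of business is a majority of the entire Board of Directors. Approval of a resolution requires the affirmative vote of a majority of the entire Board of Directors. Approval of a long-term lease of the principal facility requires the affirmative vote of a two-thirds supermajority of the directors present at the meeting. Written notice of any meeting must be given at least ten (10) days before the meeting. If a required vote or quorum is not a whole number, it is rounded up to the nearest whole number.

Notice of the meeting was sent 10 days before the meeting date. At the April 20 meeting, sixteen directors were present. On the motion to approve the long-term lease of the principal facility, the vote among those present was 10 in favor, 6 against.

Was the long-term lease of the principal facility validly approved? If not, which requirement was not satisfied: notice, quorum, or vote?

Notice: 10 days given; 10 required (10 ≥ 10). Satisfied.
Quorum: 16 present; quorum is 15. Satisfied.
Vote: the long-term lease of the principal facility requires two-thirds of the directors present (16). 2/3 of 16 = 10.67, rounded up to 11, so 11 affirmative votes are needed; 10 voted in favor. Not satisfied.

Invalid — vote requirement not satisfied.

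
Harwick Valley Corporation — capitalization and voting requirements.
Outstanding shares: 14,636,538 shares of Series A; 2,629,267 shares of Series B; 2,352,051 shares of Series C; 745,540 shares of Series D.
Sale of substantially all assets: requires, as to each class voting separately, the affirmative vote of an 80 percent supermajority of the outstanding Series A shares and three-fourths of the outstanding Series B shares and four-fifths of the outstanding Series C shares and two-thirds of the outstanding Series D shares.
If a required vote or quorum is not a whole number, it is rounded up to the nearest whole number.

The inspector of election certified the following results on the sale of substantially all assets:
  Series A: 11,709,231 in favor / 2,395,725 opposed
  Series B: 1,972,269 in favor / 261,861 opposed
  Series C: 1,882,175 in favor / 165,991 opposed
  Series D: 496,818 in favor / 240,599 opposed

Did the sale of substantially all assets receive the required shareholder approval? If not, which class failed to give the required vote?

Series A: 4/5 of 14636538 = 11709230.40, rounded up to 11709231; 11,709,231 required, 11,709,231 in favor — approved.
Series B: 3/4 of 2629267 = 1971950.25, rounded up to 1971951; 1,971,951 required, 1,972,269 in favor — approved.
Series C: 4/5 of 2352051 = 1881640.80, rounded up to 1881641; 1,881,641 required, 1,882,175 in favor — approved.
Series D: 2/3 of 745540 = 497026.67, rounded up to 497027; 497,027 required, 496,818 in favor — not approved.

Not approved — the Series D shares did not give the required vote.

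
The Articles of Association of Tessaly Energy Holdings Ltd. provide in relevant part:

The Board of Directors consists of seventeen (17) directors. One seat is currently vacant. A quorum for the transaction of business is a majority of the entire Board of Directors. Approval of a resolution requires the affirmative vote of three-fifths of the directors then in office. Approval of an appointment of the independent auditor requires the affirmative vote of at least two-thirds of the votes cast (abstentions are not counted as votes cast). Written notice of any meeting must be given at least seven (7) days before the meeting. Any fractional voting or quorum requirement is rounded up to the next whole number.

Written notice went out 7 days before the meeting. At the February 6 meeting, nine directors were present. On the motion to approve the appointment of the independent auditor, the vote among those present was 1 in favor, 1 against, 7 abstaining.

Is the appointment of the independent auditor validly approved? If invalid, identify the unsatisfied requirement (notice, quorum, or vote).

Notice: 7 days given; 7 required (7 ≥ 7). Satisfied.
Quorum: 9 present; quorum is 9. Satisfied.
Vote: the appointment of the independent auditor requires two-thirds of the votes cast (9 present − 7 abstaining = 2). 2/3 of 2 = 1.33, rounded up to 2, so 2 affirmative votes are needed; 1 voted in favor. Not satisfied.

Invalid — vote requirement not satisfied.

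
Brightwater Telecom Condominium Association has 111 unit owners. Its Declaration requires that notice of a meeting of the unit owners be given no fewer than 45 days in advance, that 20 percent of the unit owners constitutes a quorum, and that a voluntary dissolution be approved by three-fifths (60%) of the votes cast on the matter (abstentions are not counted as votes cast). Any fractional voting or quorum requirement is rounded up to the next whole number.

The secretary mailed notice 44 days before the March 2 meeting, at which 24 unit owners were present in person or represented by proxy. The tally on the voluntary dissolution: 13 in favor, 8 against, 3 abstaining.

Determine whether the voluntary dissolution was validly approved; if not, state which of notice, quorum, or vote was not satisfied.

Invalid — notice requirement not satisfied.

Notice: 44 days given; 45 required. Not satisfied.
Quorum: 20% of 111 = 22.20, rounded up to 23; 24 present. Satisfied.
Vote: requires three-fifths of the votes cast (24 − 3 abstaining = 21); 3/5 of 21 = 12.60, rounded up to 13, so 13 needed; 13 in favor. Satisfied.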